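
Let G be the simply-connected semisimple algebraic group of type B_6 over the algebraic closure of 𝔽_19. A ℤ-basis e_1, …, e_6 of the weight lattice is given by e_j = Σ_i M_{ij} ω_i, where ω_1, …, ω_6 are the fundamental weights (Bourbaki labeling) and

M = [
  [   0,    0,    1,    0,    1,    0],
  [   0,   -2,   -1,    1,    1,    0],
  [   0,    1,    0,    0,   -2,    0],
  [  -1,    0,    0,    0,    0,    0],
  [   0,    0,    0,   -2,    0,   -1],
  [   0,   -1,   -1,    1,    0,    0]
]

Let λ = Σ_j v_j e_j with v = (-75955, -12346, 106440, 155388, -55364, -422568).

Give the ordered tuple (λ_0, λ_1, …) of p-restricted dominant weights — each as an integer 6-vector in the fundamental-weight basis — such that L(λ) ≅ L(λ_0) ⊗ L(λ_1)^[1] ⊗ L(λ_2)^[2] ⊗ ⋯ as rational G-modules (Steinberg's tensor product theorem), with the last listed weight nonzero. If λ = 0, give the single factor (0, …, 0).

Compute c_i = Σ_j M_{ij} v_j with v = (-75955, -12346, 106440, 155388, -55364, -422568):
  c_1 = (0)·(-75955) + (0)·(-12346) + 1·106440 + 0·155388 + (1)·(-55364) + (0)·(-422568) = 51076
  c_2 = (0)·(-75955) + (-2)·(-12346) + (-1)·(106440) + 1·155388 + (1)·(-55364) + (0)·(-422568) = 18276
  c_3 = (0)·(-75955) + (1)·(-12346) + 0·106440 + 0·155388 + (-2)·(-55364) + (0)·(-422568) = 98382
  c_4 = (-1)·(-75955) + (0)·(-12346) + 0·106440 + 0·155388 + (0)·(-55364) + (0)·(-422568) = 75955
  c_5 = (0)·(-75955) + (0)·(-12346) + 0·106440 + (-2)·(155388) + (0)·(-55364) + (-1)·(-422568) = 111792
  c_6 = (0)·(-75955) + (-1)·(-12346) + (-1)·(106440) + 1·155388 + (0)·(-55364) + (0)·(-422568) = 61294
Expand coordinatewise in base 19:
  c_1 = 51076 = 4·19^0 + 9·19^1 + 8·19^2 + 7·19^3
  c_2 = 18276 = 17·19^0 + 11·19^1 + 12·19^2 + 2·19^3
  c_3 = 98382 = 0·19^0 + 10·19^1 + 6·19^2 + 14·19^3
  c_4 = 75955 = 12·19^0 + 7·19^1 + 1·19^2 + 11·19^3
  c_5 = 111792 = 15·19^0 + 12·19^1 + 5·19^2 + 16·19^3
  c_6 = 61294 = 0·19^0 + 15·19^1 + 17·19^2 + 8·19^3
Factor λ_0 = (4, 17, 0, 12, 15, 0)
Factor λ_1 = (9, 11, 10, 7, 12, 15)
Factor λ_2 = (8, 12, 6, 1, 5, 17)
Factor λ_3 = (7, 2, 14, 11, 16, 8)

((4, 17, 0, 12, 15, 0), (9, 11, 10, 7, 12, 15), (8, 12, 6, 1, 5, 17), (7, 2, 14, 11, 16, 8))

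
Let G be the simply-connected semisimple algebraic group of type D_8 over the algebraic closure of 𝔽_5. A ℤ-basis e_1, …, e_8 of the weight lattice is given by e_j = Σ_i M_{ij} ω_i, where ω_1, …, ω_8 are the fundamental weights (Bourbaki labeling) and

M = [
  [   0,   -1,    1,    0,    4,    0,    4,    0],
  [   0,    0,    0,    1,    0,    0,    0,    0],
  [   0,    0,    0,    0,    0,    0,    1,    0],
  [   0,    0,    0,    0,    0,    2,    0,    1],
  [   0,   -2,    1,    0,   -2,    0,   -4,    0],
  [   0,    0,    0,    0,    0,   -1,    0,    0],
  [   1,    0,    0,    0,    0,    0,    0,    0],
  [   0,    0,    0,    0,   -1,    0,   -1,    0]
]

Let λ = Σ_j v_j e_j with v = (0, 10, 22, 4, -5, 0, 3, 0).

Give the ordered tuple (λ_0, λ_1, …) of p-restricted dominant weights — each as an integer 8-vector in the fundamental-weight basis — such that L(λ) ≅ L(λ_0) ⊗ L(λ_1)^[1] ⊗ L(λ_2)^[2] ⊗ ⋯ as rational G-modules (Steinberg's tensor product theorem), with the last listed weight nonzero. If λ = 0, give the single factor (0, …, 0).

In the fundamental-weight basis, λ has coordinates c = M·v (v = (0, 10, 22, 4, -5, 0, 3, 0)):
  c_1 = 0·0 + (-1)·(10) + 1·22 + 0·4 + (4)·(-5) + 0·0 + 4·3 + 0·0 = 4
  c_2 = 0·0 + 0·10 + 0·22 + 1·4 + (0)·(-5) + 0·0 + 0·3 + 0·0 = 4
  c_3 = 0·0 + 0·10 + 0·22 + 0·4 + (0)·(-5) + 0·0 + 1·3 + 0·0 = 3
  c_4 = 0·0 + 0·10 + 0·22 + 0·4 + (0)·(-5) + 2·0 + 0·3 + 1·0 = 0
  c_5 = 0·0 + (-2)·(10) + 1·22 + 0·4 + (-2)·(-5) + 0·0 + (-4)·(3) + 0·0 = 0
  c_6 = 0·0 + 0·10 + 0·22 + 0·4 + (0)·(-5) + (-1)·(0) + 0·3 + 0·0 = 0
  c_7 = 1·0 + 0·10 + 0·22 + 0·4 + (0)·(-5) + 0·0 + 0·3 + 0·0 = 0
  c_8 = 0·0 + 0·10 + 0·22 + 0·4 + (-1)·(-5) + 0·0 + (-1)·(3) + 0·0 = 2
Writing each c_i in base p = 5:
  c_1 = 4 = 4·5^0
  c_2 = 4 = 4·5^0
  c_3 = 3 = 3·5^0
  c_4 = 0
  c_5 = 0
  c_6 = 0
  c_7 = 0
  c_8 = 2 = 2·5^0
λ_0 = (4, 4, 3, 0, 0, 0, 0, 2)

((4, 4, 3, 0, 0, 0, 0, 2),)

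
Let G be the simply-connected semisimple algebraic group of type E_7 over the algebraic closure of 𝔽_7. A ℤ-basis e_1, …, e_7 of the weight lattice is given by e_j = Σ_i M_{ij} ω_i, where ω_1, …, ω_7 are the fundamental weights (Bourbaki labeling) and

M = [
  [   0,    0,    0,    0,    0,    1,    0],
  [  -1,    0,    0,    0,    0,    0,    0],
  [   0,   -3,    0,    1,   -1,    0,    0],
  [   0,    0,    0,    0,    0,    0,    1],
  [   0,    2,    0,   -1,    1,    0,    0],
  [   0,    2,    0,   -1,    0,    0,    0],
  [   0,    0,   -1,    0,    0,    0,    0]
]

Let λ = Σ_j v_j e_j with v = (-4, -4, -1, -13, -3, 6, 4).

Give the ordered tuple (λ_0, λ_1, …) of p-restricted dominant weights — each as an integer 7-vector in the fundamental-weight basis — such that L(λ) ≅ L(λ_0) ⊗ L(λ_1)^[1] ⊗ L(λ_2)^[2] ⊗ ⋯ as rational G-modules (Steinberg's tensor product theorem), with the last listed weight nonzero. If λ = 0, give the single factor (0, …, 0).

Converting to the ω-basis (c_i = row i of M dotted with v = (-4, -4, -1, -13, -3, 6, 4)):
  c_1 = (0)·(-4) + (0)·(-4) + (0)·(-1) + (0)·(-13) + (0)·(-3) + 1·6 + 0·4 = 6
  c_2 = (-1)·(-4) + (0)·(-4) + (0)·(-1) + (0)·(-13) + (0)·(-3) + 0·6 + 0·4 = 4
  c_3 = (0)·(-4) + (-3)·(-4) + (0)·(-1) + (1)·(-13) + (-1)·(-3) + 0·6 + 0·4 = 2
  c_4 = (0)·(-4) + (0)·(-4) + (0)·(-1) + (0)·(-13) + (0)·(-3) + 0·6 + 1·4 = 4
  c_5 = (0)·(-4) + (2)·(-4) + (0)·(-1) + (-1)·(-13) + (1)·(-3) + 0·6 + 0·4 = 2
  c_6 = (0)·(-4) + (2)·(-4) + (0)·(-1) + (-1)·(-13) + (0)·(-3) + 0·6 + 0·4 = 5
  c_7 = (0)·(-4) + (0)·(-4) + (-1)·(-1) + (0)·(-13) + (0)·(-3) + 0·6 + 0·4 = 1
Base-7 expansion of each c_i:
  c_1 = 6 = 6·7^0
  c_2 = 4 = 4·7^0
  c_3 = 2 = 2·7^0
  c_4 = 4 = 4·7^0
  c_5 = 2 = 2·7^0
  c_6 = 5 = 5·7^0
  c_7 = 1 = 1·7^0
λ_0 = (6, 4, 2, 4, 2, 5, 1)

((6, 4, 2, 4, 2, 5, 1),)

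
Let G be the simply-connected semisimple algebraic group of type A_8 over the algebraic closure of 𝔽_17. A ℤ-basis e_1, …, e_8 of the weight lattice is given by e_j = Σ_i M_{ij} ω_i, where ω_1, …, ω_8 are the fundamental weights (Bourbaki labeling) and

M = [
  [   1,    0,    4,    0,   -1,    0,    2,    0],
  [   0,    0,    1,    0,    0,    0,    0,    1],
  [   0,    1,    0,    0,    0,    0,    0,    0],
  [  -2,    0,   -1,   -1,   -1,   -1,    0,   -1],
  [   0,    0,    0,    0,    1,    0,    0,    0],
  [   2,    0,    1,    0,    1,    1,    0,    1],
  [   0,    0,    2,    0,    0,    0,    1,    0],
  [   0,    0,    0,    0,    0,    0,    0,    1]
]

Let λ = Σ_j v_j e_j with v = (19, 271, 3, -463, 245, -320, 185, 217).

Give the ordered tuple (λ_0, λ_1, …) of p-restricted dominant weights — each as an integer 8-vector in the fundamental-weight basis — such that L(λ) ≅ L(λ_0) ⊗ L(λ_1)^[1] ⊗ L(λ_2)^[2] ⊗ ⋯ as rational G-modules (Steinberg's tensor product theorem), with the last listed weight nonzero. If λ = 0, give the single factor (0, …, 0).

Converting to the ω-basis (c_i = row i of M dotted with v = (19, 271, 3, -463, 245, -320, 185, 217)):
  c_1 = (1)·(19) + (0)·(271) + (4)·(3) + (0)·(-463) + (-1)·(245) + (0)·(-320) + (2)·(185) + (0)·(217) = 156
  c_2 = (0)·(19) + (0)·(271) + (1)·(3) + (0)·(-463) + (0)·(245) + (0)·(-320) + (0)·(185) + (1)·(217) = 220
  c_3 = (0)·(19) + (1)·(271) + (0)·(3) + (0)·(-463) + (0)·(245) + (0)·(-320) + (0)·(185) + (0)·(217) = 271
  c_4 = (-2)·(19) + (0)·(271) + (-1)·(3) + (-1)·(-463) + (-1)·(245) + (-1)·(-320) + (0)·(185) + (-1)·(217) = 280
  c_5 = (0)·(19) + (0)·(271) + (0)·(3) + (0)·(-463) + (1)·(245) + (0)·(-320) + (0)·(185) + (0)·(217) = 245
  c_6 = (2)·(19) + (0)·(271) + (1)·(3) + (0)·(-463) + (1)·(245) + (1)·(-320) + (0)·(185) + (1)·(217) = 183
  c_7 = (0)·(19) + (0)·(271) + (2)·(3) + (0)·(-463) + (0)·(245) + (0)·(-320) + (1)·(185) + (0)·(217) = 191
  c_8 = (0)·(19) + (0)·(271) + (0)·(3) + (0)·(-463) + (0)·(245) + (0)·(-320) + (0)·(185) + (1)·(217) = 217
p = 17; digits c_i = Σ_j d_{ij}·17^j, 0 ≤ d_{ij} < 17:
  c_1 = 156 = 3·17^0 + 9·17^1
  c_2 = 220 = 16·17^0 + 12·17^1
  c_3 = 271 = 16·17^0 + 15·17^1
  c_4 = 280 = 8·17^0 + 16·17^1
  c_5 = 245 = 7·17^0 + 14·17^1
  c_6 = 183 = 13·17^0 + 10·17^1
  c_7 = 191 = 4·17^0 + 11·17^1
  c_8 = 217 = 13·17^0 + 12·17^1
Factor λ_0 = (3, 16, 16, 8, 7, 13, 4, 13)
Factor λ_1 = (9, 12, 15, 16, 14, 10, 11, 12)

((3, 16, 16, 8, 7, 13, 4, 13), (9, 12, 15, 16, 14, 10, 11, 12))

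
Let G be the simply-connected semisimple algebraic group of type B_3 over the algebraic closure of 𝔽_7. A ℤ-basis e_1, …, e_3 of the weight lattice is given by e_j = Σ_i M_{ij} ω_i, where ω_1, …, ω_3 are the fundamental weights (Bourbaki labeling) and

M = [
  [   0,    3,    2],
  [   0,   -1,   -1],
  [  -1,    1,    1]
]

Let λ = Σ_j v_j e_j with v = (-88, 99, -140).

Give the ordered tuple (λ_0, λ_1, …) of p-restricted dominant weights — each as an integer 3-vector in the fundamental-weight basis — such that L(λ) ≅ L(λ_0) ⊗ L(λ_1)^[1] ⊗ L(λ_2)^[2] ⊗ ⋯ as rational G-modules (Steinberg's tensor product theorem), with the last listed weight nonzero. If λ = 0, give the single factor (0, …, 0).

Converting to the ω-basis (c_i = row i of M dotted with v = (-88, 99, -140)):
  c_1 = 0*-88 + 3*99 + 2*-140 = 17
  c_2 = 0*-88 + -1*99 + -1*-140 = 41
  c_3 = -1*-88 + 1*99 + 1*-140 = 47
Base-7 expansion of each c_i:
  c_1 = 17 = 3·7^0 + 2·7^1
  c_2 = 41 = 6·7^0 + 5·7^1
  c_3 = 47 = 5·7^0 + 6·7^1
λ_0 = (3, 6, 5)
λ_1 = (2, 5, 6)

((3, 6, 5), (2, 5, 6))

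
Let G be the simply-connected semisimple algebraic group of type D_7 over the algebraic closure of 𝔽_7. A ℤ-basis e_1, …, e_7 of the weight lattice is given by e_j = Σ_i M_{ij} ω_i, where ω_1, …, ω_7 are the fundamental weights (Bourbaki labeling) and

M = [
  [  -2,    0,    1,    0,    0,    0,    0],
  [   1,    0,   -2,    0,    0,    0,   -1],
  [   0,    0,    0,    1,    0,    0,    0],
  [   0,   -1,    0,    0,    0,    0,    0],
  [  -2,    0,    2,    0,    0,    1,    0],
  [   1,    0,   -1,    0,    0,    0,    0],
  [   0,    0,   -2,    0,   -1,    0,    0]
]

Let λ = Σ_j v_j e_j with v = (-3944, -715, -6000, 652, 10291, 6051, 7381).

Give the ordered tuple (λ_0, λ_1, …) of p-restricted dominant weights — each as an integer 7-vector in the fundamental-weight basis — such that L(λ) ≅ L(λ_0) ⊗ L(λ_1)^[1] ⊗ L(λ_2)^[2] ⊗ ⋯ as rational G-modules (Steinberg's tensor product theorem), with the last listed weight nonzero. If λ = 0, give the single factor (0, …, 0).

((5, 3, 1, 1, 0, 5, 1), (3, 5, 2, 4, 4, 6, 6), (3, 6, 6, 0, 4, 6, 6), (5, 1, 1, 2, 5, 5, 4))

Converting to the ω-basis (c_i = row i of M dotted with v = (-3944, -715, -6000, 652, 10291, 6051, 7381)):
  c_1 = -2*-3944 + 0*-715 + 1*-6000 + 0*652 + 0*10291 + 0*6051 + 0*7381 = 1888
  c_2 = 1*-3944 + 0*-715 + -2*-6000 + 0*652 + 0*10291 + 0*6051 + -1*7381 = 675
  c_3 = 0*-3944 + 0*-715 + 0*-6000 + 1*652 + 0*10291 + 0*6051 + 0*7381 = 652
  c_4 = 0*-3944 + -1*-715 + 0*-6000 + 0*652 + 0*10291 + 0*6051 + 0*7381 = 715
  c_5 = -2*-3944 + 0*-715 + 2*-6000 + 0*652 + 0*10291 + 1*6051 + 0*7381 = 1939
  c_6 = 1*-3944 + 0*-715 + -1*-6000 + 0*652 + 0*10291 + 0*6051 + 0*7381 = 2056
  c_7 = 0*-3944 + 0*-715 + -2*-6000 + 0*652 + -1*10291 + 0*6051 + 0*7381 = 1709
Expand coordinatewise in base 7:
  c_1 = 1888 = 5·7^0 + 3·7^1 + 3·7^2 + 5·7^3
  c_2 = 675 = 3·7^0 + 5·7^1 + 6·7^2 + 1·7^3
  c_3 = 652 = 1·7^0 + 2·7^1 + 6·7^2 + 1·7^3
  c_4 = 715 = 1·7^0 + 4·7^1 + 0·7^2 + 2·7^3
  c_5 = 1939 = 0·7^0 + 4·7^1 + 4·7^2 + 5·7^3
  c_6 = 2056 = 5·7^0 + 6·7^1 + 6·7^2 + 5·7^3
  c_7 = 1709 = 1·7^0 + 6·7^1 + 6·7^2 + 4·7^3
p-restricted factor λ_0 = (5, 3, 1, 1, 0, 5, 1)
p-restricted factor λ_1 = (3, 5, 2, 4, 4, 6, 6)
p-restricted factor λ_2 = (3, 6, 6, 0, 4, 6, 6)
p-restricted factor λ_3 = (5, 1, 1, 2, 5, 5, 4)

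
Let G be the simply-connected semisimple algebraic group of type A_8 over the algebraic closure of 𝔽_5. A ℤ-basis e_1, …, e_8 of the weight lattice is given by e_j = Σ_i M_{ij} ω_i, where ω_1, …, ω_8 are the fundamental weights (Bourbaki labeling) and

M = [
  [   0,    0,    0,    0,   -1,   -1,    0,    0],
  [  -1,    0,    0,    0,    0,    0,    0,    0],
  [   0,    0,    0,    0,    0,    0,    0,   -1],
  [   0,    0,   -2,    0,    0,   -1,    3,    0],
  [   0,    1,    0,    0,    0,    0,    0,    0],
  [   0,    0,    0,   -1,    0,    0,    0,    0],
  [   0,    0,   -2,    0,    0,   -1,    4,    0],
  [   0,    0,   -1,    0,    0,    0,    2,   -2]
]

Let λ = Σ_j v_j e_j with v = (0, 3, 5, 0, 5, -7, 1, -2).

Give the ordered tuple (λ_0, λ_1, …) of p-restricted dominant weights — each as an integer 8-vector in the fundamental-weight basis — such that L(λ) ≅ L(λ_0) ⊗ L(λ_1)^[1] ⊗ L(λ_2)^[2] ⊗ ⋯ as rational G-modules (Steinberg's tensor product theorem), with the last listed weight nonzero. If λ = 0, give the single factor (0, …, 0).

((2, 0, 2, 0, 3, 0, 1, 1),)

ω-coordinates c = M·v, v = (0, 3, 5, 0, 5, -7, 1, -2):
  c_1 = 0*0 + 0*3 + 0*5 + 0*0 + -1*5 + -1*-7 + 0*1 + 0*-2 = 2
  c_2 = -1*0 + 0*3 + 0*5 + 0*0 + 0*5 + 0*-7 + 0*1 + 0*-2 = 0
  c_3 = 0*0 + 0*3 + 0*5 + 0*0 + 0*5 + 0*-7 + 0*1 + -1*-2 = 2
  c_4 = 0*0 + 0*3 + -2*5 + 0*0 + 0*5 + -1*-7 + 3*1 + 0*-2 = 0
  c_5 = 0*0 + 1*3 + 0*5 + 0*0 + 0*5 + 0*-7 + 0*1 + 0*-2 = 3
  c_6 = 0*0 + 0*3 + 0*5 + -1*0 + 0*5 + 0*-7 + 0*1 + 0*-2 = 0
  c_7 = 0*0 + 0*3 + -2*5 + 0*0 + 0*5 + -1*-7 + 4*1 + 0*-2 = 1
  c_8 = 0*0 + 0*3 + -1*5 + 0*0 + 0*5 + 0*-7 + 2*1 + -2*-2 = 1
Writing each c_i in base p = 5:
  c_1 = 2 = 2·5^0
  c_2 = 0
  c_3 = 2 = 2·5^0
  c_4 = 0
  c_5 = 3 = 3·5^0
  c_6 = 0
  c_7 = 1 = 1·5^0
  c_8 = 1 = 1·5^0
λ_0 = (2, 0, 2, 0, 3, 0, 1, 1)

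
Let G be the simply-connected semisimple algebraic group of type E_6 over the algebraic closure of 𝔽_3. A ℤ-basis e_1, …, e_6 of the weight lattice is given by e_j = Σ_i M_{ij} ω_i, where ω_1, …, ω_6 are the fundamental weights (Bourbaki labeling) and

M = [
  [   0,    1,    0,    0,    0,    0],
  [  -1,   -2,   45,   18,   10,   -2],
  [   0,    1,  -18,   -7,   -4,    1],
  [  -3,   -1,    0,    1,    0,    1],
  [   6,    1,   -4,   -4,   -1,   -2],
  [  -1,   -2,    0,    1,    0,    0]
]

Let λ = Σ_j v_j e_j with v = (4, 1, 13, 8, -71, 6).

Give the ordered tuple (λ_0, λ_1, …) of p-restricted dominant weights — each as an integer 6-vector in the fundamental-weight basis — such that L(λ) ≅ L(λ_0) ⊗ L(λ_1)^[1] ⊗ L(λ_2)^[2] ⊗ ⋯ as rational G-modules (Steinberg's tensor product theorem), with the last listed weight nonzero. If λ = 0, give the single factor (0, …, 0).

((1, 1, 1, 1, 0, 2),)

Compute c_i = Σ_j M_{ij} v_j with v = (4, 1, 13, 8, -71, 6):
  c_1 = 0*4 + 1*1 + 0*13 + 0*8 + 0*-71 + 0*6 = 1
  c_2 = -1*4 + -2*1 + 45*13 + 18*8 + 10*-71 + -2*6 = 1
  c_3 = 0*4 + 1*1 + -18*13 + -7*8 + -4*-71 + 1*6 = 1
  c_4 = -3*4 + -1*1 + 0*13 + 1*8 + 0*-71 + 1*6 = 1
  c_5 = 6*4 + 1*1 + -4*13 + -4*8 + -1*-71 + -2*6 = 0
  c_6 = -1*4 + -2*1 + 0*13 + 1*8 + 0*-71 + 0*6 = 2
Base-3 expansion of each c_i:
  c_1 = 1 = 1·3^0
  c_2 = 1 = 1·3^0
  c_3 = 1 = 1·3^0
  c_4 = 1 = 1·3^0
  c_5 = 0
  c_6 = 2 = 2·3^0
λ_0 = (1, 1, 1, 1, 0, 2)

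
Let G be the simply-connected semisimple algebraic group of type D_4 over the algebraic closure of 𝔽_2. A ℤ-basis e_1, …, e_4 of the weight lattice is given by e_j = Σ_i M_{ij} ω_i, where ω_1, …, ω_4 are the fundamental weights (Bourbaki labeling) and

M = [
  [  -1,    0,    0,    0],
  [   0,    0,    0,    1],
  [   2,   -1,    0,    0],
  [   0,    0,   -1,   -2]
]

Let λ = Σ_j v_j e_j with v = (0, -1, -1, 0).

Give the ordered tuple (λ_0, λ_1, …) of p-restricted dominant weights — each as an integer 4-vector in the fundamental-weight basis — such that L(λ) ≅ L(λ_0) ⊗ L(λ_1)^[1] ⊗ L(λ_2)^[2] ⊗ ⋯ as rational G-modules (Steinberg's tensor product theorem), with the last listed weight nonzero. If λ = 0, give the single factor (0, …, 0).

((0, 0, 1, 1),)

In the fundamental-weight basis, λ has coordinates c = M·v (v = (0, -1, -1, 0)):
  c_1 = (-1)·(0) + (0)·(-1) + (0)·(-1) + (0)·(0) = 0
  c_2 = (0)·(0) + (0)·(-1) + (0)·(-1) + (1)·(0) = 0
  c_3 = (2)·(0) + (-1)·(-1) + (0)·(-1) + (0)·(0) = 1
  c_4 = (0)·(0) + (0)·(-1) + (-1)·(-1) + (-2)·(0) = 1
Base-2 expansion of each c_i:
  c_1 = 0
  c_2 = 0
  c_3 = 1 = 1·2^0
  c_4 = 1 = 1·2^0
λ_0 = (0, 0, 1, 1)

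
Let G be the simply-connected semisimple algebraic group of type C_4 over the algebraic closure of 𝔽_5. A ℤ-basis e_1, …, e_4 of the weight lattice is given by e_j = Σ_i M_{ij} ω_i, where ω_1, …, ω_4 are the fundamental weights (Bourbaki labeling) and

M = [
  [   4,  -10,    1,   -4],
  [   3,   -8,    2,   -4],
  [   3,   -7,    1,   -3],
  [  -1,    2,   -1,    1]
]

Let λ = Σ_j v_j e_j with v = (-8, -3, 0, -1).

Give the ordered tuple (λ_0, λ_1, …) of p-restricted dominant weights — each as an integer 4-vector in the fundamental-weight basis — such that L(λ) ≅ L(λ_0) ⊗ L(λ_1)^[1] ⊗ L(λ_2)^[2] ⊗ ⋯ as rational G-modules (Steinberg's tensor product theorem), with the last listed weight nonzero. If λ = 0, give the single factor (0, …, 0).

Change of basis e → ω: c = M·v where v = (-8, -3, 0, -1):
  c_1 = (4)·(-8) + (-10)·(-3) + 1·0 + (-4)·(-1) = 2
  c_2 = (3)·(-8) + (-8)·(-3) + 2·0 + (-4)·(-1) = 4
  c_3 = (3)·(-8) + (-7)·(-3) + 1·0 + (-3)·(-1) = 0
  c_4 = (-1)·(-8) + (2)·(-3) + (-1)·(0) + (1)·(-1) = 1
Writing each c_i in base p = 5:
  c_1 = 2 = 2·5^0
  c_2 = 4 = 4·5^0
  c_3 = 0
  c_4 = 1 = 1·5^0
p-restricted factor λ_0 = (2, 4, 0, 1)

((2, 4, 0, 1),)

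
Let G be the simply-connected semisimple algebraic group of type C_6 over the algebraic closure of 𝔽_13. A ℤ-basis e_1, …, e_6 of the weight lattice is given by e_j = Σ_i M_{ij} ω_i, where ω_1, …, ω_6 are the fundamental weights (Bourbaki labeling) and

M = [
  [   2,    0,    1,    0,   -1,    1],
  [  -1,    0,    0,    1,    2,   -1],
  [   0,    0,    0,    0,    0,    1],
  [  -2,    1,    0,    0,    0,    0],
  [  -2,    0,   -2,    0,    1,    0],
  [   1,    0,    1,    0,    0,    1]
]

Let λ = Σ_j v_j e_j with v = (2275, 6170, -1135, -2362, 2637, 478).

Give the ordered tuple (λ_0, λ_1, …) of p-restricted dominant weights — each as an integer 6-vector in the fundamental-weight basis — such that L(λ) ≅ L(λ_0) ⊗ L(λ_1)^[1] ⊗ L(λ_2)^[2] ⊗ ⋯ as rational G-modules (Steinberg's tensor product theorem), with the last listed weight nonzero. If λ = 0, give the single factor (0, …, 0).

Compute c_i = Σ_j M_{ij} v_j with v = (2275, 6170, -1135, -2362, 2637, 478):
  c_1 = 2*2275 + 0*6170 + 1*-1135 + 0*-2362 + -1*2637 + 1*478 = 1256
  c_2 = -1*2275 + 0*6170 + 0*-1135 + 1*-2362 + 2*2637 + -1*478 = 159
  c_3 = 0*2275 + 0*6170 + 0*-1135 + 0*-2362 + 0*2637 + 1*478 = 478
  c_4 = -2*2275 + 1*6170 + 0*-1135 + 0*-2362 + 0*2637 + 0*478 = 1620
  c_5 = -2*2275 + 0*6170 + -2*-1135 + 0*-2362 + 1*2637 + 0*478 = 357
  c_6 = 1*2275 + 0*6170 + 1*-1135 + 0*-2362 + 0*2637 + 1*478 = 1618
p = 13; digits c_i = Σ_j d_{ij}·13^j, 0 ≤ d_{ij} < 13:
  c_1 = 1256 = 8·13^0 + 5·13^1 + 7·13^2
  c_2 = 159 = 3·13^0 + 12·13^1
  c_3 = 478 = 10·13^0 + 10·13^1 + 2·13^2
  c_4 = 1620 = 8·13^0 + 7·13^1 + 9·13^2
  c_5 = 357 = 6·13^0 + 1·13^1 + 2·13^2
  c_6 = 1618 = 6·13^0 + 7·13^1 + 9·13^2
p-restricted factor λ_0 = (8, 3, 10, 8, 6, 6)
p-restricted factor λ_1 = (5, 12, 10, 7, 1, 7)
p-restricted factor λ_2 = (7, 0, 2, 9, 2, 9)

((8, 3, 10, 8, 6, 6), (5, 12, 10, 7, 1, 7), (7, 0, 2, 9, 2, 9))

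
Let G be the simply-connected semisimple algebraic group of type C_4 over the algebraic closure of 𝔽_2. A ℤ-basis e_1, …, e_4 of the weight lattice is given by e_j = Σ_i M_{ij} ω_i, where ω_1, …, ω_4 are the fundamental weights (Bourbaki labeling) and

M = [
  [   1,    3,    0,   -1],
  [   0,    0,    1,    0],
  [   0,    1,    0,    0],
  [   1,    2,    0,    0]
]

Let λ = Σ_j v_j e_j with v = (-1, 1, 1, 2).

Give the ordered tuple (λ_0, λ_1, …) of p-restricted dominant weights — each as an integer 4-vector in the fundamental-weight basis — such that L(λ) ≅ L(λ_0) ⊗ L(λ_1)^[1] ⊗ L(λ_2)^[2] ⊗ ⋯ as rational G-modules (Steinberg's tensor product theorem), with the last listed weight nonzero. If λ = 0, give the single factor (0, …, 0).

((0, 1, 1, 1),)

Change of basis e → ω: c = M·v where v = (-1, 1, 1, 2):
  c_1 = (1)·(-1) + (3)·(1) + (0)·(1) + (-1)·(2) = 0
  c_2 = (0)·(-1) + (0)·(1) + (1)·(1) + (0)·(2) = 1
  c_3 = (0)·(-1) + (1)·(1) + (0)·(1) + (0)·(2) = 1
  c_4 = (1)·(-1) + (2)·(1) + (0)·(1) + (0)·(2) = 1
p = 2; digits c_i = Σ_j d_{ij}·2^j, 0 ≤ d_{ij} < 2:
  c_1 = 0
  c_2 = 1 = 1·2^0
  c_3 = 1 = 1·2^0
  c_4 = 1 = 1·2^0
p-restricted factor λ_0 = (0, 1, 1, 1)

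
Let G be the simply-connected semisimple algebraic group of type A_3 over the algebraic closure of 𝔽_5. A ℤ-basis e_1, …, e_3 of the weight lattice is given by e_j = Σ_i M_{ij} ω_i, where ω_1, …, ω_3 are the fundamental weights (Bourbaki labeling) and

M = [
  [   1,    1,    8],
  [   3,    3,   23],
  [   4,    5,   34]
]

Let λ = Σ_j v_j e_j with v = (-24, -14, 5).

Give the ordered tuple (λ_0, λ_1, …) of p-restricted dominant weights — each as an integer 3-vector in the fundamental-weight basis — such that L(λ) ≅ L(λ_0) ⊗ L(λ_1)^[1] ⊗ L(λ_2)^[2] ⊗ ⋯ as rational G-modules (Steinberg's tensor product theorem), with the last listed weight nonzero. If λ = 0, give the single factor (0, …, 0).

In the fundamental-weight basis, λ has coordinates c = M·v (v = (-24, -14, 5)):
  c_1 = (1)·(-24) + (1)·(-14) + (8)·(5) = 2
  c_2 = (3)·(-24) + (3)·(-14) + (23)·(5) = 1
  c_3 = (4)·(-24) + (5)·(-14) + (34)·(5) = 4
Writing each c_i in base p = 5:
  c_1 = 2 = 2·5^0
  c_2 = 1 = 1·5^0
  c_3 = 4 = 4·5^0
Factor λ_0 = (2, 1, 4)

((2, 1, 4),)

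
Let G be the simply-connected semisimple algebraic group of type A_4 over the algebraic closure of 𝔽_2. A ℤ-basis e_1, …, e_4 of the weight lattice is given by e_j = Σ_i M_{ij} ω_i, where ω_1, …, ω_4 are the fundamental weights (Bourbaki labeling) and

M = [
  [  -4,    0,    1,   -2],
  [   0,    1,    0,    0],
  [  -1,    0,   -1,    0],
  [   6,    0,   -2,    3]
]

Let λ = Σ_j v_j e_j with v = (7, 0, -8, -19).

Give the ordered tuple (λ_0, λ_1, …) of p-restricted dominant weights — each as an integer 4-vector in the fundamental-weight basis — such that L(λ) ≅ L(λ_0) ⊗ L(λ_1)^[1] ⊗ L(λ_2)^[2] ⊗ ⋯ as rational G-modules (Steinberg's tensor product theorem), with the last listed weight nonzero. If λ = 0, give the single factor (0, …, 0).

Compute c_i = Σ_j M_{ij} v_j with v = (7, 0, -8, -19):
  c_1 = (-4)·(7) + 0·0 + (1)·(-8) + (-2)·(-19) = 2
  c_2 = 0·7 + 1·0 + (0)·(-8) + (0)·(-19) = 0
  c_3 = (-1)·(7) + 0·0 + (-1)·(-8) + (0)·(-19) = 1
  c_4 = 6·7 + 0·0 + (-2)·(-8) + (3)·(-19) = 1
p = 2; digits c_i = Σ_j d_{ij}·2^j, 0 ≤ d_{ij} < 2:
  c_1 = 2 = 0·2^0 + 1·2^1
  c_2 = 0
  c_3 = 1 = 1·2^0
  c_4 = 1 = 1·2^0
Factor λ_0 = (0, 0, 1, 1)
Factor λ_1 = (1, 0, 0, 0)

((0, 0, 1, 1), (1, 0, 0, 0))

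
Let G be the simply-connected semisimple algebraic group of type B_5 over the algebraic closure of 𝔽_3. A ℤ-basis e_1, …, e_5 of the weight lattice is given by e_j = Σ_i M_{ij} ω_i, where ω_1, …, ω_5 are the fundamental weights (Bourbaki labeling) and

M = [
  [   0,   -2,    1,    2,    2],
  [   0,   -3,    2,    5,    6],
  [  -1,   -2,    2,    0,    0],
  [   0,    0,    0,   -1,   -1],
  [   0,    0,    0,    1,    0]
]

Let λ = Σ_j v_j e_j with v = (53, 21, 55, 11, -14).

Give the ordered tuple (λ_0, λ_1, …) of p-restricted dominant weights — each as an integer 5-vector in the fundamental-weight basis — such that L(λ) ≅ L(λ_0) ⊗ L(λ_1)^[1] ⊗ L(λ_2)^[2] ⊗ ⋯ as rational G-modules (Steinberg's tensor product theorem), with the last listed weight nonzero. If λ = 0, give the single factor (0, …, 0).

ω-coordinates c = M·v, v = (53, 21, 55, 11, -14):
  c_1 = 0·53 + (-2)·(21) + 1·55 + 2·11 + (2)·(-14) = 7
  c_2 = 0·53 + (-3)·(21) + 2·55 + 5·11 + (6)·(-14) = 18
  c_3 = (-1)·(53) + (-2)·(21) + 2·55 + 0·11 + (0)·(-14) = 15
  c_4 = 0·53 + 0·21 + 0·55 + (-1)·(11) + (-1)·(-14) = 3
  c_5 = 0·53 + 0·21 + 0·55 + 1·11 + (0)·(-14) = 11
Writing each c_i in base p = 3:
  c_1 = 7 = 1·3^0 + 2·3^1
  c_2 = 18 = 0·3^0 + 0·3^1 + 2·3^2
  c_3 = 15 = 0·3^0 + 2·3^1 + 1·3^2
  c_4 = 3 = 0·3^0 + 1·3^1
  c_5 = 11 = 2·3^0 + 0·3^1 + 1·3^2
Factor λ_0 = (1, 0, 0, 0, 2)
Factor λ_1 = (2, 0, 2, 1, 0)
Factor λ_2 = (0, 2, 1, 0, 1)

((1, 0, 0, 0, 2), (2, 0, 2, 1, 0), (0, 2, 1, 0, 1))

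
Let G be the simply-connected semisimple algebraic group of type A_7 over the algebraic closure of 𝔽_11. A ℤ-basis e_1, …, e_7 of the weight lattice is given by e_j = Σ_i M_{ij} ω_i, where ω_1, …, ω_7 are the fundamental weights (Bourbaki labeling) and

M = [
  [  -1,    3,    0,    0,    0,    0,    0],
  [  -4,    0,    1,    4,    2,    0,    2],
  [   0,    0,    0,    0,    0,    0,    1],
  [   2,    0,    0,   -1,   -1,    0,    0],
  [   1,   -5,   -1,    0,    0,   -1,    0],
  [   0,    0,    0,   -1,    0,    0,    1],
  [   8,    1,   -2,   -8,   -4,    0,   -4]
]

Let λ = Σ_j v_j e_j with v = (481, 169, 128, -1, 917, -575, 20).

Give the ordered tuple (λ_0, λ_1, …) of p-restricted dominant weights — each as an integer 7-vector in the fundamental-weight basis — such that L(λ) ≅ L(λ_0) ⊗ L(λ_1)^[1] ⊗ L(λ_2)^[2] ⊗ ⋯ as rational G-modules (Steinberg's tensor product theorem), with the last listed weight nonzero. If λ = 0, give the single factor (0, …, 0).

Converting to the ω-basis (c_i = row i of M dotted with v = (481, 169, 128, -1, 917, -575, 20)):
  c_1 = -1*481 + 3*169 + 0*128 + 0*-1 + 0*917 + 0*-575 + 0*20 = 26
  c_2 = -4*481 + 0*169 + 1*128 + 4*-1 + 2*917 + 0*-575 + 2*20 = 74
  c_3 = 0*481 + 0*169 + 0*128 + 0*-1 + 0*917 + 0*-575 + 1*20 = 20
  c_4 = 2*481 + 0*169 + 0*128 + -1*-1 + -1*917 + 0*-575 + 0*20 = 46
  c_5 = 1*481 + -5*169 + -1*128 + 0*-1 + 0*917 + -1*-575 + 0*20 = 83
  c_6 = 0*481 + 0*169 + 0*128 + -1*-1 + 0*917 + 0*-575 + 1*20 = 21
  c_7 = 8*481 + 1*169 + -2*128 + -8*-1 + -4*917 + 0*-575 + -4*20 = 21
Base-11 expansion of each c_i:
  c_1 = 26 = 4·11^0 + 2·11^1
  c_2 = 74 = 8·11^0 + 6·11^1
  c_3 = 20 = 9·11^0 + 1·11^1
  c_4 = 46 = 2·11^0 + 4·11^1
  c_5 = 83 = 6·11^0 + 7·11^1
  c_6 = 21 = 10·11^0 + 1·11^1
  c_7 = 21 = 10·11^0 + 1·11^1
p-restricted factor λ_0 = (4, 8, 9, 2, 6, 10, 10)
p-restricted factor λ_1 = (2, 6, 1, 4, 7, 1, 1)

((4, 8, 9, 2, 6, 10, 10), (2, 6, 1, 4, 7, 1, 1))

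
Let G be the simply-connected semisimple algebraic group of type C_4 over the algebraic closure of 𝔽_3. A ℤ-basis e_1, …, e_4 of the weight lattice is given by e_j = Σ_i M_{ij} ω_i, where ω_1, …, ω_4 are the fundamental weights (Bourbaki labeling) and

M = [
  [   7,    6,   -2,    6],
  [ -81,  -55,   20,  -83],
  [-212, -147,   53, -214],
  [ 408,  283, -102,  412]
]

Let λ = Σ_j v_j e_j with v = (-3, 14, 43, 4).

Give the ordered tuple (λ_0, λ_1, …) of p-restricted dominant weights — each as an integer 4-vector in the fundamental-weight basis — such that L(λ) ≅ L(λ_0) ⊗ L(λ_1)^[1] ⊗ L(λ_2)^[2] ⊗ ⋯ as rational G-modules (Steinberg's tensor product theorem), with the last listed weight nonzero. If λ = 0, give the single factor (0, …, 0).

In the fundamental-weight basis, λ has coordinates c = M·v (v = (-3, 14, 43, 4)):
  c_1 = 7*-3 + 6*14 + -2*43 + 6*4 = 1
  c_2 = -81*-3 + -55*14 + 20*43 + -83*4 = 1
  c_3 = -212*-3 + -147*14 + 53*43 + -214*4 = 1
  c_4 = 408*-3 + 283*14 + -102*43 + 412*4 = 0
p = 3; digits c_i = Σ_j d_{ij}·3^j, 0 ≤ d_{ij} < 3:
  c_1 = 1 = 1·3^0
  c_2 = 1 = 1·3^0
  c_3 = 1 = 1·3^0
  c_4 = 0
Factor λ_0 = (1, 1, 1, 0)

((1, 1, 1, 0),)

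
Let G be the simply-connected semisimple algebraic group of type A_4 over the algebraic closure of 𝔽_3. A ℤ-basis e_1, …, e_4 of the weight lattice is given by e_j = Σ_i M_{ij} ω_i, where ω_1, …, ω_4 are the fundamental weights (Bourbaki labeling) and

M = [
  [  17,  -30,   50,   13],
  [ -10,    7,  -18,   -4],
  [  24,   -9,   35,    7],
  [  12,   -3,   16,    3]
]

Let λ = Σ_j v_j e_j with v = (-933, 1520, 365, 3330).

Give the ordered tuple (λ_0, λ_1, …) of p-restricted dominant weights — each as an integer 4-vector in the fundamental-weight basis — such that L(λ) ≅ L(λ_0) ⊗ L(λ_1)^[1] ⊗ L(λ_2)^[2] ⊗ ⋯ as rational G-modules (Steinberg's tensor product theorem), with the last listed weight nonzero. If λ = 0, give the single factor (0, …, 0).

Compute c_i = Σ_j M_{ij} v_j with v = (-933, 1520, 365, 3330):
  c_1 = 17*-933 + -30*1520 + 50*365 + 13*3330 = 79
  c_2 = -10*-933 + 7*1520 + -18*365 + -4*3330 = 80
  c_3 = 24*-933 + -9*1520 + 35*365 + 7*3330 = 13
  c_4 = 12*-933 + -3*1520 + 16*365 + 3*3330 = 74
p = 3; digits c_i = Σ_j d_{ij}·3^j, 0 ≤ d_{ij} < 3:
  c_1 = 79 = 1·3^0 + 2·3^1 + 2·3^2 + 2·3^3
  c_2 = 80 = 2·3^0 + 2·3^1 + 2·3^2 + 2·3^3
  c_3 = 13 = 1·3^0 + 1·3^1 + 1·3^2
  c_4 = 74 = 2·3^0 + 0·3^1 + 2·3^2 + 2·3^3
Factor λ_0 = (1, 2, 1, 2)
Factor λ_1 = (2, 2, 1, 0)
Factor λ_2 = (2, 2, 1, 2)
Factor λ_3 = (2, 2, 0, 2)

((1, 2, 1, 2), (2, 2, 1, 0), (2, 2, 1, 2), (2, 2, 0, 2))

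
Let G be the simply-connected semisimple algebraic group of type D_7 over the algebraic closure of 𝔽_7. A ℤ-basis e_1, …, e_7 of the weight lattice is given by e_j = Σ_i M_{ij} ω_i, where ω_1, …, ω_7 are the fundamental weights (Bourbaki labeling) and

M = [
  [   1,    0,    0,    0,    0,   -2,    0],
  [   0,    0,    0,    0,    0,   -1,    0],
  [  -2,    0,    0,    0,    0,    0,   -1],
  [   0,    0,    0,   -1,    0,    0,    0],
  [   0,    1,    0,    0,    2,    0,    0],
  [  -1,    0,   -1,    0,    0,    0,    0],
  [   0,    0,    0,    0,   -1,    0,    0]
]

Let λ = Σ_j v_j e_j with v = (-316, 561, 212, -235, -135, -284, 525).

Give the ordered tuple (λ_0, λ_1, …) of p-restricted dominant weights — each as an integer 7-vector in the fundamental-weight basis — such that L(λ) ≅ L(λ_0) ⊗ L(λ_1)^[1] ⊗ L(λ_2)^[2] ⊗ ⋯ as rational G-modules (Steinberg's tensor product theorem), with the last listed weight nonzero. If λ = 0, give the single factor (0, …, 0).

((0, 4, 2, 4, 4, 6, 2), (1, 5, 1, 5, 6, 0, 5), (5, 5, 2, 4, 5, 2, 2))

Compute c_i = Σ_j M_{ij} v_j with v = (-316, 561, 212, -235, -135, -284, 525):
  c_1 = (1)·(-316) + 0·561 + 0·212 + (0)·(-235) + (0)·(-135) + (-2)·(-284) + 0·525 = 252
  c_2 = (0)·(-316) + 0·561 + 0·212 + (0)·(-235) + (0)·(-135) + (-1)·(-284) + 0·525 = 284
  c_3 = (-2)·(-316) + 0·561 + 0·212 + (0)·(-235) + (0)·(-135) + (0)·(-284) + (-1)·(525) = 107
  c_4 = (0)·(-316) + 0·561 + 0·212 + (-1)·(-235) + (0)·(-135) + (0)·(-284) + 0·525 = 235
  c_5 = (0)·(-316) + 1·561 + 0·212 + (0)·(-235) + (2)·(-135) + (0)·(-284) + 0·525 = 291
  c_6 = (-1)·(-316) + 0·561 + (-1)·(212) + (0)·(-235) + (0)·(-135) + (0)·(-284) + 0·525 = 104
  c_7 = (0)·(-316) + 0·561 + 0·212 + (0)·(-235) + (-1)·(-135) + (0)·(-284) + 0·525 = 135
Expand coordinatewise in base 7:
  c_1 = 252 = 0·7^0 + 1·7^1 + 5·7^2
  c_2 = 284 = 4·7^0 + 5·7^1 + 5·7^2
  c_3 = 107 = 2·7^0 + 1·7^1 + 2·7^2
  c_4 = 235 = 4·7^0 + 5·7^1 + 4·7^2
  c_5 = 291 = 4·7^0 + 6·7^1 + 5·7^2
  c_6 = 104 = 6·7^0 + 0·7^1 + 2·7^2
  c_7 = 135 = 2·7^0 + 5·7^1 + 2·7^2
p-restricted factor λ_0 = (0, 4, 2, 4, 4, 6, 2)
p-restricted factor λ_1 = (1, 5, 1, 5, 6, 0, 5)
p-restricted factor λ_2 = (5, 5, 2, 4, 5, 2, 2)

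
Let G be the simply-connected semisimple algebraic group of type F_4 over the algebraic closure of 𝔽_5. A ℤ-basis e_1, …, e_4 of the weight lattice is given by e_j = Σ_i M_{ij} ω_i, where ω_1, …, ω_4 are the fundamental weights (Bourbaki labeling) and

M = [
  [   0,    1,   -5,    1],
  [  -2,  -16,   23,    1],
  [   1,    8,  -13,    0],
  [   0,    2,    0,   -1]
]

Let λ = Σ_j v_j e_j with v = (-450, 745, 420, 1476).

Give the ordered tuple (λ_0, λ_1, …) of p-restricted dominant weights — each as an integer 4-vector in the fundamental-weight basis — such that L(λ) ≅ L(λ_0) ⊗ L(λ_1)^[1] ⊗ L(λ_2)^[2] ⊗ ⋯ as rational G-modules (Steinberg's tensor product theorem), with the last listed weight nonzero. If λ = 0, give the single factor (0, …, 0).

((1, 1, 0, 4), (4, 3, 0, 2), (4, 4, 2, 0))

Compute c_i = Σ_j M_{ij} v_j with v = (-450, 745, 420, 1476):
  c_1 = (0)·(-450) + (1)·(745) + (-5)·(420) + (1)·(1476) = 121
  c_2 = (-2)·(-450) + (-16)·(745) + (23)·(420) + (1)·(1476) = 116
  c_3 = (1)·(-450) + (8)·(745) + (-13)·(420) + (0)·(1476) = 50
  c_4 = (0)·(-450) + (2)·(745) + (0)·(420) + (-1)·(1476) = 14
Writing each c_i in base p = 5:
  c_1 = 121 = 1·5^0 + 4·5^1 + 4·5^2
  c_2 = 116 = 1·5^0 + 3·5^1 + 4·5^2
  c_3 = 50 = 0·5^0 + 0·5^1 + 2·5^2
  c_4 = 14 = 4·5^0 + 2·5^1
p-restricted factor λ_0 = (1, 1, 0, 4)
p-restricted factor λ_1 = (4, 3, 0, 2)
p-restricted factor λ_2 = (4, 4, 2, 0)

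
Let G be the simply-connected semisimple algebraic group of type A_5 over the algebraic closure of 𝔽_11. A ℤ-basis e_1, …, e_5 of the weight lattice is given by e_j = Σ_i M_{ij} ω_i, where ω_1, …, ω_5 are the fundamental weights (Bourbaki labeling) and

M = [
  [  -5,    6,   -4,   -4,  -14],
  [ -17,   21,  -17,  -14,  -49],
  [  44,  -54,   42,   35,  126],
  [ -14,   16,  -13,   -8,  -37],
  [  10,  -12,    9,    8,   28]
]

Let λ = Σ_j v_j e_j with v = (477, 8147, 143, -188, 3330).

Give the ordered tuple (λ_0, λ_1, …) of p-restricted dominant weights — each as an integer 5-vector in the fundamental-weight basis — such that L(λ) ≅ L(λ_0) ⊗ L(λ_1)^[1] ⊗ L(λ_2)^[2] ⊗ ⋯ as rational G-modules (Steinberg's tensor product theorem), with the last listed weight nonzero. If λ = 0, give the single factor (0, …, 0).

ω-coordinates c = M·v, v = (477, 8147, 143, -188, 3330):
  c_1 = (-5)·(477) + 6·8147 + (-4)·(143) + (-4)·(-188) + (-14)·(3330) = 57
  c_2 = (-17)·(477) + 21·8147 + (-17)·(143) + (-14)·(-188) + (-49)·(3330) = 9
  c_3 = 44·477 + (-54)·(8147) + 42·143 + (35)·(-188) + 126·3330 = 56
  c_4 = (-14)·(477) + 16·8147 + (-13)·(143) + (-8)·(-188) + (-37)·(3330) = 109
  c_5 = 10·477 + (-12)·(8147) + 9·143 + (8)·(-188) + 28·3330 = 29
p = 11; digits c_i = Σ_j d_{ij}·11^j, 0 ≤ d_{ij} < 11:
  c_1 = 57 = 2·11^0 + 5·11^1
  c_2 = 9 = 9·11^0
  c_3 = 56 = 1·11^0 + 5·11^1
  c_4 = 109 = 10·11^0 + 9·11^1
  c_5 = 29 = 7·11^0 + 2·11^1
p-restricted factor λ_0 = (2, 9, 1, 10, 7)
p-restricted factor λ_1 = (5, 0, 5, 9, 2)

((2, 9, 1, 10, 7), (5, 0, 5, 9, 2))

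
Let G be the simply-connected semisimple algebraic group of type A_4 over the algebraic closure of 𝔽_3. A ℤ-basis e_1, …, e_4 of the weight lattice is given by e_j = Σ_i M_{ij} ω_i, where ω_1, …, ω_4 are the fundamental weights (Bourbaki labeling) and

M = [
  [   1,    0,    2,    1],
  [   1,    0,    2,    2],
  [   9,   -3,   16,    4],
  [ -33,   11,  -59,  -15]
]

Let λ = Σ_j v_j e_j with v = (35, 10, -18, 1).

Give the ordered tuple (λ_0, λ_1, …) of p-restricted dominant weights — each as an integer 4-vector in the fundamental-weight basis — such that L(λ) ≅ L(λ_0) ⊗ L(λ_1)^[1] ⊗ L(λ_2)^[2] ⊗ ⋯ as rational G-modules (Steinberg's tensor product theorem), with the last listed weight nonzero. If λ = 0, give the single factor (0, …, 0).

Compute c_i = Σ_j M_{ij} v_j with v = (35, 10, -18, 1):
  c_1 = 1*35 + 0*10 + 2*-18 + 1*1 = 0
  c_2 = 1*35 + 0*10 + 2*-18 + 2*1 = 1
  c_3 = 9*35 + -3*10 + 16*-18 + 4*1 = 1
  c_4 = -33*35 + 11*10 + -59*-18 + -15*1 = 2
Base-3 expansion of each c_i:
  c_1 = 0
  c_2 = 1 = 1·3^0
  c_3 = 1 = 1·3^0
  c_4 = 2 = 2·3^0
p-restricted factor λ_0 = (0, 1, 1, 2)

((0, 1, 1, 2),)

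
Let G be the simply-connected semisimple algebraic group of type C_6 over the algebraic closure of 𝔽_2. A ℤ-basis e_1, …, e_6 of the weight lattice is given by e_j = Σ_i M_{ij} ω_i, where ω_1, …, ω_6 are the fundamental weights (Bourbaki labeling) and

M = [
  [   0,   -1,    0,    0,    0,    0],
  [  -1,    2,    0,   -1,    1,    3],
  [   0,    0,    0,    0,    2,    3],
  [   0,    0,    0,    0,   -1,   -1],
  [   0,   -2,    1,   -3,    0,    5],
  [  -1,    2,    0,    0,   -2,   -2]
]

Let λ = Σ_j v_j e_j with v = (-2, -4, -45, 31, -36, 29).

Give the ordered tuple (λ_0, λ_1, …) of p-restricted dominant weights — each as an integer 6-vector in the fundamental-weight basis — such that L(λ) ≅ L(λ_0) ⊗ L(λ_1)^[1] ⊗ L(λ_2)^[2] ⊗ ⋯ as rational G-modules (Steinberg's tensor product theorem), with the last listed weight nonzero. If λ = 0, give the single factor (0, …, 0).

Converting to the ω-basis (c_i = row i of M dotted with v = (-2, -4, -45, 31, -36, 29)):
  c_1 = 0*-2 + -1*-4 + 0*-45 + 0*31 + 0*-36 + 0*29 = 4
  c_2 = -1*-2 + 2*-4 + 0*-45 + -1*31 + 1*-36 + 3*29 = 14
  c_3 = 0*-2 + 0*-4 + 0*-45 + 0*31 + 2*-36 + 3*29 = 15
  c_4 = 0*-2 + 0*-4 + 0*-45 + 0*31 + -1*-36 + -1*29 = 7
  c_5 = 0*-2 + -2*-4 + 1*-45 + -3*31 + 0*-36 + 5*29 = 15
  c_6 = -1*-2 + 2*-4 + 0*-45 + 0*31 + -2*-36 + -2*29 = 8
Expand coordinatewise in base 2:
  c_1 = 4 = 0·2^0 + 0·2^1 + 1·2^2
  c_2 = 14 = 0·2^0 + 1·2^1 + 1·2^2 + 1·2^3
  c_3 = 15 = 1·2^0 + 1·2^1 + 1·2^2 + 1·2^3
  c_4 = 7 = 1·2^0 + 1·2^1 + 1·2^2
  c_5 = 15 = 1·2^0 + 1·2^1 + 1·2^2 + 1·2^3
  c_6 = 8 = 0·2^0 + 0·2^1 + 0·2^2 + 1·2^3
p-restricted factor λ_0 = (0, 0, 1, 1, 1, 0)
p-restricted factor λ_1 = (0, 1, 1, 1, 1, 0)
p-restricted factor λ_2 = (1, 1, 1, 1, 1, 0)
p-restricted factor λ_3 = (0, 1, 1, 0, 1, 1)

((0, 0, 1, 1, 1, 0), (0, 1, 1, 1, 1, 0), (1, 1, 1, 1, 1, 0), (0, 1, 1, 0, 1, 1))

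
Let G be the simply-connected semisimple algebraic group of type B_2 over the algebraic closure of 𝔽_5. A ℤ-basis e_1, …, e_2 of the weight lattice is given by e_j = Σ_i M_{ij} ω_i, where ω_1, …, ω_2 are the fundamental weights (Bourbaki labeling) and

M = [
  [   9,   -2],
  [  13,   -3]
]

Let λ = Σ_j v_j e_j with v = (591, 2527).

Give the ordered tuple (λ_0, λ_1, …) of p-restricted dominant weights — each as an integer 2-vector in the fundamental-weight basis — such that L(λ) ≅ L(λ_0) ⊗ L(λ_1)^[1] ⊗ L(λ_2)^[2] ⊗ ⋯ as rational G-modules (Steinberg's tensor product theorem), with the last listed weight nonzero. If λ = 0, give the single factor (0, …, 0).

In the fundamental-weight basis, λ has coordinates c = M·v (v = (591, 2527)):
  c_1 = 9*591 + -2*2527 = 265
  c_2 = 13*591 + -3*2527 = 102
p = 5; digits c_i = Σ_j d_{ij}·5^j, 0 ≤ d_{ij} < 5:
  c_1 = 265 = 0·5^0 + 3·5^1 + 0·5^2 + 2·5^3
  c_2 = 102 = 2·5^0 + 0·5^1 + 4·5^2
p-restricted factor λ_0 = (0, 2)
p-restricted factor λ_1 = (3, 0)
p-restricted factor λ_2 = (0, 4)
p-restricted factor λ_3 = (2, 0)

((0, 2), (3, 0), (0, 4), (2, 0))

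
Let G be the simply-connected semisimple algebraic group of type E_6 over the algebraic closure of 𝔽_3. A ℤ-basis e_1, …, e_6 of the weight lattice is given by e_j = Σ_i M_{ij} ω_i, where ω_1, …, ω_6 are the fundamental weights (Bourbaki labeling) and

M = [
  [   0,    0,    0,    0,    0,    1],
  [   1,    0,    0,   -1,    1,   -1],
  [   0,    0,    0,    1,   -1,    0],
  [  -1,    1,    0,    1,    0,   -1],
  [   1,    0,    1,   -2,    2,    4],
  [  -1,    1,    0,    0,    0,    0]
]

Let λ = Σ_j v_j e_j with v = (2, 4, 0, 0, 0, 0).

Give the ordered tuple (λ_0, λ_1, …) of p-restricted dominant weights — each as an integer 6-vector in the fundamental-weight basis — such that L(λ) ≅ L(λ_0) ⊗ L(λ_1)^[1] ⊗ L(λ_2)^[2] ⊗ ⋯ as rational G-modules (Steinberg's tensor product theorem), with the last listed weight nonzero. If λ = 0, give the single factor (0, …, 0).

In the fundamental-weight basis, λ has coordinates c = M·v (v = (2, 4, 0, 0, 0, 0)):
  c_1 = 0·2 + 0·4 + 0·0 + 0·0 + 0·0 + 1·0 = 0
  c_2 = 1·2 + 0·4 + 0·0 + (-1)·(0) + 1·0 + (-1)·(0) = 2
  c_3 = 0·2 + 0·4 + 0·0 + 1·0 + (-1)·(0) + 0·0 = 0
  c_4 = (-1)·(2) + 1·4 + 0·0 + 1·0 + 0·0 + (-1)·(0) = 2
  c_5 = 1·2 + 0·4 + 1·0 + (-2)·(0) + 2·0 + 4·0 = 2
  c_6 = (-1)·(2) + 1·4 + 0·0 + 0·0 + 0·0 + 0·0 = 2
p = 3; digits c_i = Σ_j d_{ij}·3^j, 0 ≤ d_{ij} < 3:
  c_1 = 0
  c_2 = 2 = 2·3^0
  c_3 = 0
  c_4 = 2 = 2·3^0
  c_5 = 2 = 2·3^0
  c_6 = 2 = 2·3^0
Factor λ_0 = (0, 2, 0, 2, 2, 2)

((0, 2, 0, 2, 2, 2),)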